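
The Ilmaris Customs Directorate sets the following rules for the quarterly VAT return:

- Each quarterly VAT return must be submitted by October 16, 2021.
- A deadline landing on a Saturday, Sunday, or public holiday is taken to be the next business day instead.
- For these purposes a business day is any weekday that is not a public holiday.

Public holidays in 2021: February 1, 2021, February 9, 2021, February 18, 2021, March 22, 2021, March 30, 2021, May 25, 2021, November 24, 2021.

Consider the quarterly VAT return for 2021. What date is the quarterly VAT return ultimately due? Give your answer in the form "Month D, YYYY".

Start from the fixed due date, October 16, 2021.
October 16, 2021 falls on a Saturday. Rolling to the next business day gives October 18, 2021, a Monday.
So the filing is due October 18, 2021.

October 18, 2021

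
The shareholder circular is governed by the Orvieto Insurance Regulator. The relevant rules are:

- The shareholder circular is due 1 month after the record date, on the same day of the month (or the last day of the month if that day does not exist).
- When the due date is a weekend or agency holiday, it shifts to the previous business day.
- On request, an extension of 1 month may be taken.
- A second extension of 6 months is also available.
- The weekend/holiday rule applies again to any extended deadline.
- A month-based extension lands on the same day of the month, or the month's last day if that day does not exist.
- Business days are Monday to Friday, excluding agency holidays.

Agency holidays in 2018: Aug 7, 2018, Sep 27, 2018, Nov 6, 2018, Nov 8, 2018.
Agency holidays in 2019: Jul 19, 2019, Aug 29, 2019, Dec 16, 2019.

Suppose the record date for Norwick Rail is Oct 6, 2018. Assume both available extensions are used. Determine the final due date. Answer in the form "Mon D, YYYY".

Jun 5, 2019

1 month from Oct 6, 2018 is Nov 6, 2018.
Nov 6, 2018 is a listed holiday, so it moves to the preceding business day, Nov 5, 2018 (Monday).
The 1 month extension carries Nov 5, 2018 to Dec 5, 2018.
Since Dec 5, 2018 is a Wednesday and not a holiday, the date is unchanged.
The 6 months extension carries Dec 5, 2018 to Jun 5, 2019.
Since Jun 5, 2019 is a Wednesday and not a holiday, the date is unchanged.
Final deadline: Jun 5, 2019.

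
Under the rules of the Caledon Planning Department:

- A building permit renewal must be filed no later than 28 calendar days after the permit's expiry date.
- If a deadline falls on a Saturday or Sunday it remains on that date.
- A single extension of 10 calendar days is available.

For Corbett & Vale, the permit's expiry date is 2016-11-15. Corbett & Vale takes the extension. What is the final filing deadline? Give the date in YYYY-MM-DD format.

From 2016-11-15, 28 calendar days later is 2016-12-13.
No adjustment is made for weekends or holidays, so 2016-12-13 stands.
With the 10-day extension, 2016-12-13 becomes 2016-12-23.
2016-12-23 is a Friday; no weekend or holiday adjustment applies.
So the filing is due 2016-12-23.

2016-12-23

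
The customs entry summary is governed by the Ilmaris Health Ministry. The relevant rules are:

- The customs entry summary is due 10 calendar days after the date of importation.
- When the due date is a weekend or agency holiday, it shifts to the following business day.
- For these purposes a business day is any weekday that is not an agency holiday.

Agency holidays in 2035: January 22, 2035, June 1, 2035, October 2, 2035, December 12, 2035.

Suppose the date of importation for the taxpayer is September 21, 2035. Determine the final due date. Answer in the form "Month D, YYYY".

October 1, 2035

10 calendar days after September 21, 2035 is October 1, 2035.
Since October 1, 2035 is a Monday and not a holiday, the date is unchanged.
So the filing is due October 1, 2035.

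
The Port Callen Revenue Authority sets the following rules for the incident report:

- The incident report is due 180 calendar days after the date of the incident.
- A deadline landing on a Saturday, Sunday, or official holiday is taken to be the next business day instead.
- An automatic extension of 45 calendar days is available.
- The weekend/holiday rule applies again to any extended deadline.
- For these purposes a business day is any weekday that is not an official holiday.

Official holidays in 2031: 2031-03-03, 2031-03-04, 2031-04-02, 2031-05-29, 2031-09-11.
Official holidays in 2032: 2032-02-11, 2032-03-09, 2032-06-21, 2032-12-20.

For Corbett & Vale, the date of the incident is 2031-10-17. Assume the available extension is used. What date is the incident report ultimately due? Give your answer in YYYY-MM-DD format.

180 calendar days after 2031-10-17 is 2032-04-14.
2032-04-14 is a Wednesday and not a listed holiday, so it stands.
Applying the 45-calendar-day extension: 2032-04-14 + 45 days = 2032-05-29.
2032-05-29 is a Saturday; the next business day is 2032-05-31 (Monday).
Final deadline: 2032-05-31.

2032-05-31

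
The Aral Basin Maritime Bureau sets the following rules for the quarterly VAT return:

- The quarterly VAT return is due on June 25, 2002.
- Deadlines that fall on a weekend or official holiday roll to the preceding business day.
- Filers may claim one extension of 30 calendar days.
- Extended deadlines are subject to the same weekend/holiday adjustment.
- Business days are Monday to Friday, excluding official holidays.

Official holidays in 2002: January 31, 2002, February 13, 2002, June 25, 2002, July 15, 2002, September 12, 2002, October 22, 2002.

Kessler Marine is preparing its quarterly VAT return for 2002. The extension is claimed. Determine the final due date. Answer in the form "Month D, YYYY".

July 24, 2002

Start from the fixed due date, June 25, 2002.
Because June 25, 2002 is a listed holiday, the deadline becomes June 24, 2002 (Monday).
Applying the 30-calendar-day extension: June 24, 2002 + 30 days = July 24, 2002.
Since July 24, 2002 is a Wednesday and not a holiday, the date is unchanged.
Deadline: July 24, 2002.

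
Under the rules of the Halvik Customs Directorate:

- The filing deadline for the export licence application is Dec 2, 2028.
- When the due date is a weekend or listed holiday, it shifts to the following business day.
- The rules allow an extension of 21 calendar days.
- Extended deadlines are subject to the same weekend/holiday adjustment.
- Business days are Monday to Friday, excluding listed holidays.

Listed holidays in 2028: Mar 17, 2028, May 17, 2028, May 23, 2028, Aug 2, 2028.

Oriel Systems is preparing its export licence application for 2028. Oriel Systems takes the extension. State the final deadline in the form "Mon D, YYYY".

Dec 25, 2028

The stated deadline is Dec 2, 2028.
Dec 2, 2028 falls on a Saturday. Rolling to the next business day gives Dec 4, 2028, a Monday.
The 21-calendar-day extension moves the deadline from Dec 4, 2028 to Dec 25, 2028.
Dec 25, 2028 falls on a Monday, which is a business day, so no adjustment is needed.
Deadline: Dec 25, 2028.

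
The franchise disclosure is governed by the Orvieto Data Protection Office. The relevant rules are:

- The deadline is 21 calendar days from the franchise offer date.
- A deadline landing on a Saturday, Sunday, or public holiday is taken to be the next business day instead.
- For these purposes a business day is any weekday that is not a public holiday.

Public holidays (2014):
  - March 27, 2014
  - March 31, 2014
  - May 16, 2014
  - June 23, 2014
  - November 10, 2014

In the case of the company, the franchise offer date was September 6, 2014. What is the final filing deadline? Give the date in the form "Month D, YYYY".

Trigger date September 6, 2014 + 21 calendar days = September 27, 2014.
September 27, 2014 falls on a Saturday. Rolling to the next business day gives September 29, 2014, a Monday.
So the filing is due September 29, 2014.

September 29, 2014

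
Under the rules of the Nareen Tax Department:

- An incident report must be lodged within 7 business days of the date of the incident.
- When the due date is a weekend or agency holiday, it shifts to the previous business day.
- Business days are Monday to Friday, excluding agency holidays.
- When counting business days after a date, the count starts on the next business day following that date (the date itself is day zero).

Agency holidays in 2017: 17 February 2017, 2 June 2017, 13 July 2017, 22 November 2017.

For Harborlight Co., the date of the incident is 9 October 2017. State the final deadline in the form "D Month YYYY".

18 October 2017

7 business days after 9 October 2017, excluding weekends and holidays, is 18 October 2017.
Since 18 October 2017 is a Wednesday and not a holiday, the date is unchanged.
The final due date is 18 October 2017.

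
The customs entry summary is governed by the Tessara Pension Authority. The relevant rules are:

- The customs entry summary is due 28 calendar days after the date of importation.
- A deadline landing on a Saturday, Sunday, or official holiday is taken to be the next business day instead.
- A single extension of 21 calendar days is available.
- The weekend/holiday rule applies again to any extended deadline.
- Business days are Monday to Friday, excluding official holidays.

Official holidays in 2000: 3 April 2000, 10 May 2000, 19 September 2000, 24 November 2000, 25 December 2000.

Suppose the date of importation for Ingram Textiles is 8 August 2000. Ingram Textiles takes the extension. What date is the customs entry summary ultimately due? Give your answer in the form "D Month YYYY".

26 September 2000

28 calendar days after 8 August 2000 is 5 September 2000.
5 September 2000 is a Tuesday and not a listed holiday, so it stands.
Add the 21 calendar-day extension to 5 September 2000: 26 September 2000.
26 September 2000 (Tuesday) is already a business day.
Deadline: 26 September 2000.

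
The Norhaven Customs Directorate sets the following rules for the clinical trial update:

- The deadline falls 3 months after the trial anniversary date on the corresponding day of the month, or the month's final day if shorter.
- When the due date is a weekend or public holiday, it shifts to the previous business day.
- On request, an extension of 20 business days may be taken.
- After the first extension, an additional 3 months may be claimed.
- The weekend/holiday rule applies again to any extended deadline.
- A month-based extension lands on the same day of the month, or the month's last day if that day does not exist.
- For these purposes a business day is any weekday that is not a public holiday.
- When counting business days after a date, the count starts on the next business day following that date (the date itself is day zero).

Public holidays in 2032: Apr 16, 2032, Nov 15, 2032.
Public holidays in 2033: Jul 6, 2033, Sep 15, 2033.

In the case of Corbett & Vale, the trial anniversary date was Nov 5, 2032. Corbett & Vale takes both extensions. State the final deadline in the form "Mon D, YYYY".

Jun 3, 2033

3 months after Nov 5, 2032, on the same day of the month, is Feb 5, 2033.
Feb 5, 2033 is a Saturday; the preceding business day is Feb 4, 2033 (Friday).
Counting 20 further business days from Feb 4, 2033 reaches Mar 4, 2033.
Mar 4, 2033 falls on a Friday, which is a business day, so no adjustment is needed.
The 3 months extension carries Mar 4, 2033 to Jun 4, 2033.
Because Jun 4, 2033 is a Saturday, the deadline becomes Jun 3, 2033 (Friday).
Deadline: Jun 3, 2033.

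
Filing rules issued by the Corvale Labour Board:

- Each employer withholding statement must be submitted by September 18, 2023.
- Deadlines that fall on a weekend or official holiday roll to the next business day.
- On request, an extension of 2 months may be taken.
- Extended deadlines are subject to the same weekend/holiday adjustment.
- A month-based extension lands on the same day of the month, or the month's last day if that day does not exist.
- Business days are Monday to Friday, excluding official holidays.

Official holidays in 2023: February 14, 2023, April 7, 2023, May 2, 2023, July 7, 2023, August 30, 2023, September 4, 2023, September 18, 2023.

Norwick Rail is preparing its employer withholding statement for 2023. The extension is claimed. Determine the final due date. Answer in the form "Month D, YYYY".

November 20, 2023

Start from the fixed due date, September 18, 2023.
Because September 18, 2023 is a listed holiday, the deadline becomes September 19, 2023 (Tuesday).
Add 2 months to September 19, 2023: November 19, 2023.
Because November 19, 2023 is a Sunday, the deadline becomes November 20, 2023 (Monday).
The final due date is November 20, 2023.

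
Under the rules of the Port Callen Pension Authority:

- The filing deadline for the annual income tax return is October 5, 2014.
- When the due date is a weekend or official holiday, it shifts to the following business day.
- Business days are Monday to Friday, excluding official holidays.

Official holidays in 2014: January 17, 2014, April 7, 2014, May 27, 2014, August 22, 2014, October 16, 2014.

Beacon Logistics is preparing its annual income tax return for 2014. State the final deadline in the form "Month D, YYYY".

October 6, 2014

The statutory due date is October 5, 2014.
Because October 5, 2014 is a Sunday, the deadline becomes October 6, 2014 (Monday).
So the filing is due October 6, 2014.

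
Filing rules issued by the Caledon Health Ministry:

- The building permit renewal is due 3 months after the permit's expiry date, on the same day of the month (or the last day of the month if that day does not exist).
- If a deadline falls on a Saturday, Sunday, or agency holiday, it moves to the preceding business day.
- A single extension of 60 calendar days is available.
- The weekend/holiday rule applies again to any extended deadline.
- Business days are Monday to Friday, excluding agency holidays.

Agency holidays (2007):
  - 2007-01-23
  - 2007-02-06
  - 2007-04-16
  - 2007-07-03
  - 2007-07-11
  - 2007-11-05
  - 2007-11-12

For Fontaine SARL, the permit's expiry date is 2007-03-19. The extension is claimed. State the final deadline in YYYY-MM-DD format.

3 months from 2007-03-19 is 2007-06-19.
2007-06-19 (Tuesday) is already a business day.
With the 60-day extension, 2007-06-19 becomes 2007-08-18.
Because 2007-08-18 is a Saturday, the deadline becomes 2007-08-17 (Friday).
Deadline: 2007-08-17.

2007-08-17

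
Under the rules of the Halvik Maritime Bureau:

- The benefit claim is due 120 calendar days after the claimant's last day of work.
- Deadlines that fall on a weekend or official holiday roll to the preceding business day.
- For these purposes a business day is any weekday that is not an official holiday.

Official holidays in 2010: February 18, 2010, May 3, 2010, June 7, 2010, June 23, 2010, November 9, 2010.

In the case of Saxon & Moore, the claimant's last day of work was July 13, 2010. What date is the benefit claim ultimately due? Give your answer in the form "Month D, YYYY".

November 10, 2010

From July 13, 2010, 120 calendar days later is November 10, 2010.
November 10, 2010 (Wednesday) is already a business day.
Final deadline: November 10, 2010.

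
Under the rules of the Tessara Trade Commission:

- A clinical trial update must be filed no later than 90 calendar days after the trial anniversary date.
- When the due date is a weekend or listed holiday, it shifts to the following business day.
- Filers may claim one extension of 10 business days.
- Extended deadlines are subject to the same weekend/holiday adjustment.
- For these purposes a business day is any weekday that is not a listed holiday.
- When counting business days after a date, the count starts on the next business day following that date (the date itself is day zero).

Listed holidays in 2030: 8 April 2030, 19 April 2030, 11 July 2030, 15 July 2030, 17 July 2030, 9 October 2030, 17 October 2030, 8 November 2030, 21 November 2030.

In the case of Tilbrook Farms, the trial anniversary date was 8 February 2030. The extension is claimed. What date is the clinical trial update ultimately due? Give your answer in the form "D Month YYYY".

From 8 February 2030, 90 calendar days later is 9 May 2030.
Since 9 May 2030 is a Thursday and not a holiday, the date is unchanged.
Counting 10 further business days from 9 May 2030 reaches 23 May 2030.
23 May 2030 is a Thursday and not a listed holiday, so it stands.
Final deadline: 23 May 2030.

23 May 2030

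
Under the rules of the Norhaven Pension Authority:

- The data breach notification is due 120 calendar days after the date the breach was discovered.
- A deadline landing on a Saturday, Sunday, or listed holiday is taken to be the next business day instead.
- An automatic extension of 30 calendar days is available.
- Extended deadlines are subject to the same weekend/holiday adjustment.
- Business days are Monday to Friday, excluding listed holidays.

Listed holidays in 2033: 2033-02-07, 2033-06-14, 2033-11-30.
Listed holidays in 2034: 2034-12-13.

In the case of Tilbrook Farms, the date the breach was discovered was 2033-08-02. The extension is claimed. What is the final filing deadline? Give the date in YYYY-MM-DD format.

Adding 120 calendar days to 2033-08-02 gives 2033-11-30.
2033-11-30 is a listed holiday; the next business day is 2033-12-01 (Thursday).
The 30-calendar-day extension moves the deadline from 2033-12-01 to 2033-12-31.
Because 2033-12-31 is a Saturday, the deadline becomes 2034-01-02 (Monday).
Deadline: 2034-01-02.

2034-01-02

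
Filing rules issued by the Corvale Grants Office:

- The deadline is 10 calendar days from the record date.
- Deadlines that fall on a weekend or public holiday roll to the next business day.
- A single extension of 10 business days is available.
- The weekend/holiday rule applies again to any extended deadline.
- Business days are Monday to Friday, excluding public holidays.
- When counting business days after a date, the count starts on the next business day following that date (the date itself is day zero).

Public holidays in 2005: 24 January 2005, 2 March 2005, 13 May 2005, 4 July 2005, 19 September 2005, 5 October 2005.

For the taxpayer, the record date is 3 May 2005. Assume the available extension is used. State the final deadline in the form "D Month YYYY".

Trigger date 3 May 2005 + 10 calendar days = 13 May 2005.
Because 13 May 2005 is a listed holiday, the deadline becomes 16 May 2005 (Monday).
Counting 10 further business days from 16 May 2005 reaches 30 May 2005.
30 May 2005 is a Monday and not a listed holiday, so it stands.
So the filing is due 30 May 2005.

30 May 2005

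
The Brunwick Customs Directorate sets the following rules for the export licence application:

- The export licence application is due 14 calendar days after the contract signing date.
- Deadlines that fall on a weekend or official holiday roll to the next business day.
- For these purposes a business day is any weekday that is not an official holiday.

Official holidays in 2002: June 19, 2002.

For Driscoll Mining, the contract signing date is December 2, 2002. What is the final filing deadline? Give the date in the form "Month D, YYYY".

14 calendar days after December 2, 2002 is December 16, 2002.
December 16, 2002 falls on a Monday, which is a business day, so no adjustment is needed.
So the filing is due December 16, 2002.

December 16, 2002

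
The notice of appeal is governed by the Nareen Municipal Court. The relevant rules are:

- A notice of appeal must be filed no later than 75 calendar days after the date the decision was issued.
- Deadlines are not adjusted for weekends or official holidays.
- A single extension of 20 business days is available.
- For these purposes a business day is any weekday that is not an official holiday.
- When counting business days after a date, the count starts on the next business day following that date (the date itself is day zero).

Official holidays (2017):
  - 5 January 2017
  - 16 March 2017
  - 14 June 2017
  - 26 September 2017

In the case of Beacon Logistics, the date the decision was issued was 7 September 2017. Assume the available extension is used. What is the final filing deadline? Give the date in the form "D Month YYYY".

19 December 2017

Adding 75 calendar days to 7 September 2017 gives 21 November 2017.
No adjustment is made for weekends or holidays, so 21 November 2017 stands.
Counting 20 further business days from 21 November 2017 reaches 19 December 2017.
No adjustment is made for weekends or holidays, so 19 December 2017 stands.
The final due date is 19 December 2017.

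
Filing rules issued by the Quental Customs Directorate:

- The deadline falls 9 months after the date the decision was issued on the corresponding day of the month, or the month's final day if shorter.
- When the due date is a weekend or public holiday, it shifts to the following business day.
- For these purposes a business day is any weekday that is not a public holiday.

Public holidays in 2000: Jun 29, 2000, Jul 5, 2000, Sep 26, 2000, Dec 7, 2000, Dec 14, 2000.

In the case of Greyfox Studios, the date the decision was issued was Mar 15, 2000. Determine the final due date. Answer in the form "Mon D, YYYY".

Dec 15, 2000

9 months after Mar 15, 2000, on the same day of the month, is Dec 15, 2000.
Dec 15, 2000 is a Friday and not a listed holiday, so it stands.
So the filing is due Dec 15, 2000.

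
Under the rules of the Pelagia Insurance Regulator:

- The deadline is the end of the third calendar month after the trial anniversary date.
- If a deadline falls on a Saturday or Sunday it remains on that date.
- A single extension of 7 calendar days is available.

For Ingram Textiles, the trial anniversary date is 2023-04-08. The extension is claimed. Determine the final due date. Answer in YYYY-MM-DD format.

2023-08-07

The third month after 2023-04-08 is July 2023, whose last day is 2023-07-31.
2023-07-31 is a Monday; no weekend or holiday adjustment applies.
Add the 7 calendar-day extension to 2023-07-31: 2023-08-07.
2023-08-07 falls on a Monday. The rules make no weekend/holiday allowance, so it remains 2023-08-07.
Final deadline: 2023-08-07.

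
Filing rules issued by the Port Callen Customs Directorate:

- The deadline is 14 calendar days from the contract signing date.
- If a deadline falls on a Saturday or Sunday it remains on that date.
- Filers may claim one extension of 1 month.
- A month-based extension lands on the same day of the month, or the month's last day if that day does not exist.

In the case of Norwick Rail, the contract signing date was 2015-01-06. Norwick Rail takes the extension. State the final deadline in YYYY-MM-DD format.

Adding 14 calendar days to 2015-01-06 gives 2015-01-20.
2015-01-20 is a Tuesday; no weekend or holiday adjustment applies.
Applying the 1 month extension: 1 month after 2015-01-20 is 2015-02-20.
No adjustment is made for weekends or holidays, so 2015-02-20 stands.
The final due date is 2015-02-20.

2015-02-20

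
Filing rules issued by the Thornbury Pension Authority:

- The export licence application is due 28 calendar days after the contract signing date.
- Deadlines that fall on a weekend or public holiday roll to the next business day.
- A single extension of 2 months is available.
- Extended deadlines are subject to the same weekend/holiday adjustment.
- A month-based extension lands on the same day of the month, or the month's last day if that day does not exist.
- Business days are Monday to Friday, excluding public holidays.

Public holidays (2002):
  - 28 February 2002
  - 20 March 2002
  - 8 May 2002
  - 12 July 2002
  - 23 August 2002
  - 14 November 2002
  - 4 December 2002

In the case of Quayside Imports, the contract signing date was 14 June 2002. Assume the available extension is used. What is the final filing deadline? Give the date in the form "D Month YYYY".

From 14 June 2002, 28 calendar days later is 12 July 2002.
12 July 2002 is a listed holiday, so it moves to the next business day, 15 July 2002 (Monday).
Applying the 2 months extension: 2 months after 15 July 2002 is 15 September 2002.
Because 15 September 2002 is a Sunday, the deadline becomes 16 September 2002 (Monday).
Deadline: 16 September 2002.

16 September 2002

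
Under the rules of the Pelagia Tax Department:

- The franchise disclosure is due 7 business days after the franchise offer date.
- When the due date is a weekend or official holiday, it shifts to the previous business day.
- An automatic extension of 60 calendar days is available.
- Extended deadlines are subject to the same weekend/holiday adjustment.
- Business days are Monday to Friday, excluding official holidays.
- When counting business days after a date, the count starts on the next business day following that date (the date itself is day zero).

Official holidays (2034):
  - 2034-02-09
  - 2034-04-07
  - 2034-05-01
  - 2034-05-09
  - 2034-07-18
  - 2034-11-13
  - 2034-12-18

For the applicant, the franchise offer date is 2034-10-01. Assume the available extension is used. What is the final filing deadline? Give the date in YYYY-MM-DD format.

7 business days after 2034-10-01, excluding weekends and holidays, is 2034-10-10.
2034-10-10 is a Tuesday and not a listed holiday, so it stands.
The 60-calendar-day extension moves the deadline from 2034-10-10 to 2034-12-09.
2034-12-09 falls on a Saturday. Rolling to the preceding business day gives 2034-12-08, a Friday.
Deadline: 2034-12-08.

2034-12-08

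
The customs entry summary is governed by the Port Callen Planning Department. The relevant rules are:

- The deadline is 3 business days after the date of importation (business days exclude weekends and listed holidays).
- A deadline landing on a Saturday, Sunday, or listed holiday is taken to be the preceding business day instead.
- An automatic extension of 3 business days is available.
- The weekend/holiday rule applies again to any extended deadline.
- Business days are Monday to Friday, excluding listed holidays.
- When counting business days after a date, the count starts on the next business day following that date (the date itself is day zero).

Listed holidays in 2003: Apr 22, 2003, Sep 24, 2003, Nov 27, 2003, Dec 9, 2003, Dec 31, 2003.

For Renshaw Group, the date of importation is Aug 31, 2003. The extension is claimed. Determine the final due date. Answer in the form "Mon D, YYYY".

Sep 8, 2003

Counting 3 business days after Aug 31, 2003 (skipping weekends and listed holidays) reaches Sep 3, 2003.
Sep 3, 2003 falls on a Wednesday, which is a business day, so no adjustment is needed.
Applying the 3-business-day extension: 3 business days after Sep 3, 2003 is Sep 8, 2003.
Sep 8, 2003 is a Monday and not a listed holiday, so it stands.
The final due date is Sep 8, 2003.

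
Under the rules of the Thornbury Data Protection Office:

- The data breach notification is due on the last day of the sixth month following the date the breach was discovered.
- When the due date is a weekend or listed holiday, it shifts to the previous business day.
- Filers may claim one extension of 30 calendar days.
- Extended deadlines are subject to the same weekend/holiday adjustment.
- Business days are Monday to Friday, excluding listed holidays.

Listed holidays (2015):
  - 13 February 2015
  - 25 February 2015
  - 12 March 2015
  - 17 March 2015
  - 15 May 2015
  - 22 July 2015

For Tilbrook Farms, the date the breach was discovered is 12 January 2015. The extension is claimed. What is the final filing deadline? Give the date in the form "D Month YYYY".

28 August 2015

The sixth month after 12 January 2015 is July 2015, whose last day is 31 July 2015.
Since 31 July 2015 is a Friday and not a holiday, the date is unchanged.
Add the 30 calendar-day extension to 31 July 2015: 30 August 2015.
30 August 2015 is a Sunday; the preceding business day is 28 August 2015 (Friday).
Final deadline: 28 August 2015.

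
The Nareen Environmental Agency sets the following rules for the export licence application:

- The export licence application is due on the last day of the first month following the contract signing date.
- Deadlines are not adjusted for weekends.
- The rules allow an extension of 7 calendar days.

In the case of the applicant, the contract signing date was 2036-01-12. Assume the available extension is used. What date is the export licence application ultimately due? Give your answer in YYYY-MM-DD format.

2036-03-07

1 month after 2036-01-12 is February 2036; that month ends on 2036-02-29.
2036-02-29 is a Friday; no weekend or holiday adjustment applies.
Add the 7 calendar-day extension to 2036-02-29: 2036-03-07.
2036-03-07 is a Friday; no weekend or holiday adjustment applies.
Final deadline: 2036-03-07.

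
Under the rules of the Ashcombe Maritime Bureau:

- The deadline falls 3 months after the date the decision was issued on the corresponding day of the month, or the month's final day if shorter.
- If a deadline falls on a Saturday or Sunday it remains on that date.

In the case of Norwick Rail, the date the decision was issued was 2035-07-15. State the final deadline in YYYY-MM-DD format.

3 months from 2035-07-15 is 2035-10-15.
2035-10-15 falls on a Monday. The rules make no weekend/holiday allowance, so it remains 2035-10-15.
Final deadline: 2035-10-15.

2035-10-15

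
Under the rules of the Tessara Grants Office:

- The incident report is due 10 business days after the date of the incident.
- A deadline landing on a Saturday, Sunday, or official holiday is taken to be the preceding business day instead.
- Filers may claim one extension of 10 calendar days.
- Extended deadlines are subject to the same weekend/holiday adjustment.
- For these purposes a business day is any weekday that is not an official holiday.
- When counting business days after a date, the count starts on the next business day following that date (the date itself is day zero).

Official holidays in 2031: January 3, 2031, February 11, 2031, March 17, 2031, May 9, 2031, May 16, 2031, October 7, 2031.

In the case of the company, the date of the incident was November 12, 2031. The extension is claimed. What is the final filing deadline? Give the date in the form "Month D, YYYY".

December 5, 2031

Counting 10 business days after November 12, 2031 (skipping weekends and listed holidays) reaches November 26, 2031.
Since November 26, 2031 is a Wednesday and not a holiday, the date is unchanged.
Applying the 10-calendar-day extension: November 26, 2031 + 10 days = December 6, 2031.
December 6, 2031 is a Saturday; the preceding business day is December 5, 2031 (Friday).
Deadline: December 5, 2031.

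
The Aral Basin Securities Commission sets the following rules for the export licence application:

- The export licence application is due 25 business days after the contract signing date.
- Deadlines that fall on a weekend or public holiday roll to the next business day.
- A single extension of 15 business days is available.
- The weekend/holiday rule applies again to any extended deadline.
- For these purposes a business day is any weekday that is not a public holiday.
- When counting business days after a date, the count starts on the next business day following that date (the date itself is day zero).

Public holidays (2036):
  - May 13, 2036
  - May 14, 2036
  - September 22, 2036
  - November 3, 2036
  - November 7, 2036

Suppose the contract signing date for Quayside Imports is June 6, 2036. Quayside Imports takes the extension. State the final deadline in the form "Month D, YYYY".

August 1, 2036

Counting 25 business days after June 6, 2036 (skipping weekends and listed holidays) reaches July 11, 2036.
July 11, 2036 falls on a Friday, which is a business day, so no adjustment is needed.
The 15-business-day extension runs from July 11, 2036 to August 1, 2036.
August 1, 2036 is a Friday and not a listed holiday, so it stands.
Final deadline: August 1, 2036.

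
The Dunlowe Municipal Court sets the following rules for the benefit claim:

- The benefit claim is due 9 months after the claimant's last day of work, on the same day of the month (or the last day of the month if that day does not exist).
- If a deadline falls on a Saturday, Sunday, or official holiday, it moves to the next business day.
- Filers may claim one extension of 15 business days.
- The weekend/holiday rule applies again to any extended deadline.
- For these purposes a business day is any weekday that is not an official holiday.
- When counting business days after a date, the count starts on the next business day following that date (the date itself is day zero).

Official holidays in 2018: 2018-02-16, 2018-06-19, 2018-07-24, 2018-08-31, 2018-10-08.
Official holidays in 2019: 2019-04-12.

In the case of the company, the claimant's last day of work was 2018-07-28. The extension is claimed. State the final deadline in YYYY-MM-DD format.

2019-05-20

9 months from 2018-07-28 is 2019-04-28.
2019-04-28 is a Sunday; the next business day is 2019-04-29 (Monday).
Applying the 15-business-day extension: 15 business days after 2019-04-29 is 2019-05-20.
2019-05-20 falls on a Monday, which is a business day, so no adjustment is needed.
The final due date is 2019-05-20.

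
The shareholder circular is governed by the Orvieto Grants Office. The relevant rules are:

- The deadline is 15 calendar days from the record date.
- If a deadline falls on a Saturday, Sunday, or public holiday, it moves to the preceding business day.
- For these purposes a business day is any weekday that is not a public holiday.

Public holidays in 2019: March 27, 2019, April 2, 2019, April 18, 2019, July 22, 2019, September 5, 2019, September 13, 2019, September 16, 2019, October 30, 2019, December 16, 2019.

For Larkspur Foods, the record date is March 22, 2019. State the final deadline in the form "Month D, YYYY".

Adding 15 calendar days to March 22, 2019 gives April 6, 2019.
April 6, 2019 falls on a Saturday. Rolling to the preceding business day gives April 5, 2019, a Friday.
The final due date is April 5, 2019.

April 5, 2019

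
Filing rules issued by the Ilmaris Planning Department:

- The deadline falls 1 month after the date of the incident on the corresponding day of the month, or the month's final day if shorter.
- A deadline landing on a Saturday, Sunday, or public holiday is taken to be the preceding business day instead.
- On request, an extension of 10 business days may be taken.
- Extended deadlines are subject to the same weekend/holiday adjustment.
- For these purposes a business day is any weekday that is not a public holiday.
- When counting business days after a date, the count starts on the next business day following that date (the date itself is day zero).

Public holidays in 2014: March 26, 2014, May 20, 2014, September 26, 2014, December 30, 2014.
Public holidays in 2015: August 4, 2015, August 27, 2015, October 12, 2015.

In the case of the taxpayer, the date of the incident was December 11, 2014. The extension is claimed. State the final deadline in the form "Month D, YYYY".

1 month after December 11, 2014, on the same day of the month, is January 11, 2015.
January 11, 2015 is a Sunday; the preceding business day is January 9, 2015 (Friday).
Counting 10 further business days from January 9, 2015 reaches January 23, 2015.
Since January 23, 2015 is a Friday and not a holiday, the date is unchanged.
The final due date is January 23, 2015.

January 23, 2015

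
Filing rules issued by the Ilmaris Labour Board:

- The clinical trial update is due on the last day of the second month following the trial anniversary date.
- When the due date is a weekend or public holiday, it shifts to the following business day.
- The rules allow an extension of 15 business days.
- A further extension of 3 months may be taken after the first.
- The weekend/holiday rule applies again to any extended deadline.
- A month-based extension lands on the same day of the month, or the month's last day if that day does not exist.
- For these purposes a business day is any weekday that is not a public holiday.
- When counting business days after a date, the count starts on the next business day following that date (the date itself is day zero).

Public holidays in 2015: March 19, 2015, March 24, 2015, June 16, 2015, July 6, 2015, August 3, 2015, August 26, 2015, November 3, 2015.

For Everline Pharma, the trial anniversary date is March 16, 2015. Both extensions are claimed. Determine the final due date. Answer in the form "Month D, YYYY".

2 months after March 16, 2015 falls in May 2015; the last day of that month is May 31, 2015.
Because May 31, 2015 is a Sunday, the deadline becomes June 1, 2015 (Monday).
Applying the 15-business-day extension: 15 business days after June 1, 2015 is June 23, 2015.
June 23, 2015 falls on a Tuesday, which is a business day, so no adjustment is needed.
Applying the 3 months extension: 3 months after June 23, 2015 is September 23, 2015.
Since September 23, 2015 is a Wednesday and not a holiday, the date is unchanged.
The final due date is September 23, 2015.

September 23, 2015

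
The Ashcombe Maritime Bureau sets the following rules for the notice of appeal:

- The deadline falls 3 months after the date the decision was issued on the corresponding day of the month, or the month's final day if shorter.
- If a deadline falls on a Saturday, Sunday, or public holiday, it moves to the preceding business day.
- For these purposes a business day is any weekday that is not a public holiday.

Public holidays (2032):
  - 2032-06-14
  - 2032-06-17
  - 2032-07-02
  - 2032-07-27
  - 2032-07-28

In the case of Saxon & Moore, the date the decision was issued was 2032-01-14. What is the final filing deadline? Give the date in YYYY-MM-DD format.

2032-04-14

3 months after 2032-01-14, on the same day of the month, is 2032-04-14.
2032-04-14 is a Wednesday and not a listed holiday, so it stands.
So the filing is due 2032-04-14.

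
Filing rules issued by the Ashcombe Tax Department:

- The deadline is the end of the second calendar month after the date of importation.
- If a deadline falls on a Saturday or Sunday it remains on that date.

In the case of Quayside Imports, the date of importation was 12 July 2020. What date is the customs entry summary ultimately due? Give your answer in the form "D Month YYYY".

2 months after 12 July 2020 falls in September 2020; the last day of that month is 30 September 2020.
30 September 2020 is a Wednesday; no weekend or holiday adjustment applies.
Deadline: 30 September 2020.

30 September 2020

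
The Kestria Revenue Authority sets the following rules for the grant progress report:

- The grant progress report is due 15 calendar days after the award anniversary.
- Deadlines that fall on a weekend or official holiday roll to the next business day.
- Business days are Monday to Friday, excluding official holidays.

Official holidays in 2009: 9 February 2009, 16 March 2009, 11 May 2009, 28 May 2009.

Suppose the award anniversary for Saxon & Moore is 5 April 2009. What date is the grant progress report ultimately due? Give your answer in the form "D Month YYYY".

20 April 2009

From 5 April 2009, 15 calendar days later is 20 April 2009.
20 April 2009 is a Monday and not a listed holiday, so it stands.
Deadline: 20 April 2009.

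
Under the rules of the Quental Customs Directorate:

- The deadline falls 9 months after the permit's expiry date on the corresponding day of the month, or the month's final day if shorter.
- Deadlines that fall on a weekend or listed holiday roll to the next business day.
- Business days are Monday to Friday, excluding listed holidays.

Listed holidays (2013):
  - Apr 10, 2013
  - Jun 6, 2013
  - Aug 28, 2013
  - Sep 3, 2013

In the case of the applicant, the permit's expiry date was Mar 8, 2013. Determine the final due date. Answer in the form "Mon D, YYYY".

9 months after Mar 8, 2013, on the same day of the month, is Dec 8, 2013.
Dec 8, 2013 is a Sunday; the next business day is Dec 9, 2013 (Monday).
Deadline: Dec 9, 2013.

Dec 9, 2013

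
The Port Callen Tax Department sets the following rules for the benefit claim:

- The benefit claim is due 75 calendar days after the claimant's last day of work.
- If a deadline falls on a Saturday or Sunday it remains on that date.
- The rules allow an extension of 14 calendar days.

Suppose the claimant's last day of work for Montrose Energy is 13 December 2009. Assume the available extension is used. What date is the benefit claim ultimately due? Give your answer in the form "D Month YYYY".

12 March 2010

Trigger date 13 December 2009 + 75 calendar days = 26 February 2010.
26 February 2010 falls on a Friday. The rules make no weekend/holiday allowance, so it remains 26 February 2010.
Applying the 14-calendar-day extension: 26 February 2010 + 14 days = 12 March 2010.
No adjustment is made for weekends or holidays, so 12 March 2010 stands.
Deadline: 12 March 2010.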